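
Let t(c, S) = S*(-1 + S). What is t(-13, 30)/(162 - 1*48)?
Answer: 145/19 ≈ 7.6316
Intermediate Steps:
t(-13, 30)/(162 - 1*48) = (30*(-1 + 30))/(162 - 1*48) = (30*29)/(162 - 48) = 870/114 = 870*(1/114) = 145/19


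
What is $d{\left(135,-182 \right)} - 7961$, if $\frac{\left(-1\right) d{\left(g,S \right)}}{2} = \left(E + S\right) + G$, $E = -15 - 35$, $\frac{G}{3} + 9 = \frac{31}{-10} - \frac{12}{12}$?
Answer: $- \frac{37092}{5} \approx -7418.4$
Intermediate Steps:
$G = - \frac{393}{10}$ ($G = -27 + 3 \left(\frac{31}{-10} - \frac{12}{12}\right) = -27 + 3 \left(31 \left(- \frac{1}{10}\right) - 1\right) = -27 + 3 \left(- \frac{31}{10} - 1\right) = -27 + 3 \left(- \frac{41}{10}\right) = -27 - \frac{123}{10} = - \frac{393}{10} \approx -39.3$)
$E = -50$
$d{\left(g,S \right)} = \frac{893}{5} - 2 S$ ($d{\left(g,S \right)} = - 2 \left(\left(-50 + S\right) - \frac{393}{10}\right) = - 2 \left(- \frac{893}{10} + S\right) = \frac{893}{5} - 2 S$)
$d{\left(135,-182 \right)} - 7961 = \left(\frac{893}{5} - -364\right) - 7961 = \left(\frac{893}{5} + 364\right) - 7961 = \frac{2713}{5} - 7961 = - \frac{37092}{5}$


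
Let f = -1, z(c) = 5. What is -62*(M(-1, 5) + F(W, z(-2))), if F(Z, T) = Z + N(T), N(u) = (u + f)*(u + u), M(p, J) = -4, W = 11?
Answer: -2914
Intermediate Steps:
N(u) = 2*u*(-1 + u) (N(u) = (u - 1)*(u + u) = (-1 + u)*(2*u) = 2*u*(-1 + u))
F(Z, T) = Z + 2*T*(-1 + T)
-62*(M(-1, 5) + F(W, z(-2))) = -62*(-4 + (11 + 2*5*(-1 + 5))) = -62*(-4 + (11 + 2*5*4)) = -62*(-4 + (11 + 40)) = -62*(-4 + 51) = -62*47 = -2914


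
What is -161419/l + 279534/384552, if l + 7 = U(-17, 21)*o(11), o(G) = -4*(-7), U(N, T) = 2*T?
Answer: -1470172001/10703364 ≈ -137.36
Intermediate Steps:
o(G) = 28
l = 1169 (l = -7 + (2*21)*28 = -7 + 42*28 = -7 + 1176 = 1169)
-161419/l + 279534/384552 = -161419/1169 + 279534/384552 = -161419*1/1169 + 279534*(1/384552) = -161419/1169 + 46589/64092 = -1470172001/10703364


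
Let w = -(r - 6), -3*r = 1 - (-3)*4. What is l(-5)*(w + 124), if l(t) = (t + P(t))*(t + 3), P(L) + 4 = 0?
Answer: 2418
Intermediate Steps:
P(L) = -4 (P(L) = -4 + 0 = -4)
r = -13/3 (r = -(1 - (-3)*4)/3 = -(1 - 1*(-12))/3 = -(1 + 12)/3 = -⅓*13 = -13/3 ≈ -4.3333)
w = 31/3 (w = -(-13/3 - 6) = -1*(-31/3) = 31/3 ≈ 10.333)
l(t) = (-4 + t)*(3 + t) (l(t) = (t - 4)*(t + 3) = (-4 + t)*(3 + t))
l(-5)*(w + 124) = (-12 + (-5)² - 1*(-5))*(31/3 + 124) = (-12 + 25 + 5)*(403/3) = 18*(403/3) = 2418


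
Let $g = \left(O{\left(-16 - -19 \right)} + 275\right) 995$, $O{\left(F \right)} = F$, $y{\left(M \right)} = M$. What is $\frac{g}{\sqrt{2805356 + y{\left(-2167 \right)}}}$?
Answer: $\frac{276610 \sqrt{2803189}}{2803189} \approx 165.21$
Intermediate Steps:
$g = 276610$ ($g = \left(\left(-16 - -19\right) + 275\right) 995 = \left(\left(-16 + 19\right) + 275\right) 995 = \left(3 + 275\right) 995 = 278 \cdot 995 = 276610$)
$\frac{g}{\sqrt{2805356 + y{\left(-2167 \right)}}} = \frac{276610}{\sqrt{2805356 - 2167}} = \frac{276610}{\sqrt{2803189}} = 276610 \frac{\sqrt{2803189}}{2803189} = \frac{276610 \sqrt{2803189}}{2803189}$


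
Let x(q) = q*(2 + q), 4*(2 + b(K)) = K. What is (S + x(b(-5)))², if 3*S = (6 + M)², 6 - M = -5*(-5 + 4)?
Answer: 958441/2304 ≈ 415.99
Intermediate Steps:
b(K) = -2 + K/4
M = 1 (M = 6 - (-5)*(-5 + 4) = 6 - (-5)*(-1) = 6 - 1*5 = 6 - 5 = 1)
S = 49/3 (S = (6 + 1)²/3 = (⅓)*7² = (⅓)*49 = 49/3 ≈ 16.333)
(S + x(b(-5)))² = (49/3 + (-2 + (¼)*(-5))*(2 + (-2 + (¼)*(-5))))² = (49/3 + (-2 - 5/4)*(2 + (-2 - 5/4)))² = (49/3 - 13*(2 - 13/4)/4)² = (49/3 - 13/4*(-5/4))² = (49/3 + 65/16)² = (979/48)² = 958441/2304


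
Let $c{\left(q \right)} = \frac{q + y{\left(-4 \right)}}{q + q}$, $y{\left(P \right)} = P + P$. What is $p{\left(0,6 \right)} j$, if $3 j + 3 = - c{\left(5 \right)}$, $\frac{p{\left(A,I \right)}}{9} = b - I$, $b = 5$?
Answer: $\frac{81}{10} \approx 8.1$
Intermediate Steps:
$y{\left(P \right)} = 2 P$
$p{\left(A,I \right)} = 45 - 9 I$ ($p{\left(A,I \right)} = 9 \left(5 - I\right) = 45 - 9 I$)
$c{\left(q \right)} = \frac{-8 + q}{2 q}$ ($c{\left(q \right)} = \frac{q + 2 \left(-4\right)}{q + q} = \frac{q - 8}{2 q} = \left(-8 + q\right) \frac{1}{2 q} = \frac{-8 + q}{2 q}$)
$j = - \frac{9}{10}$ ($j = -1 + \frac{\left(-1\right) \frac{-8 + 5}{2 \cdot 5}}{3} = -1 + \frac{\left(-1\right) \frac{1}{2} \cdot \frac{1}{5} \left(-3\right)}{3} = -1 + \frac{\left(-1\right) \left(- \frac{3}{10}\right)}{3} = -1 + \frac{1}{3} \cdot \frac{3}{10} = -1 + \frac{1}{10} = - \frac{9}{10} \approx -0.9$)
$p{\left(0,6 \right)} j = \left(45 - 54\right) \left(- \frac{9}{10}\right) = \left(-9\right) \left(- \frac{9}{10}\right) = \frac{81}{10}$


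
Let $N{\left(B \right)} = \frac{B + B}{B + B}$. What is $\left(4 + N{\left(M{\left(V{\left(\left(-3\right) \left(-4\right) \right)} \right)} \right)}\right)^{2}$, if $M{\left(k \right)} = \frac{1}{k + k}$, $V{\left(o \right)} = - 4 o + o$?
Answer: $25$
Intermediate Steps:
$V{\left(o \right)} = - 3 o$
$M{\left(k \right)} = \frac{1}{2 k}$
$N{\left(B \right)} = 1$ ($N{\left(B \right)} = \frac{2 B}{2 B} = 2 B \frac{1}{2 B} = 1$)
$\left(4 + N{\left(M{\left(V{\left(\left(-3\right) \left(-4\right) \right)} \right)} \right)}\right)^{2} = \left(4 + 1\right)^{2} = 5^{2} = 25$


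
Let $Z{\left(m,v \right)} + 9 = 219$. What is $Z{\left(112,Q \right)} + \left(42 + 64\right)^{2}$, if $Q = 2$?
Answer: $11446$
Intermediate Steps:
$Z{\left(m,v \right)} = 210$ ($Z{\left(m,v \right)} = -9 + 219 = 210$)
$Z{\left(112,Q \right)} + \left(42 + 64\right)^{2} = 210 + \left(42 + 64\right)^{2} = 210 + 106^{2} = 210 + 11236 = 11446$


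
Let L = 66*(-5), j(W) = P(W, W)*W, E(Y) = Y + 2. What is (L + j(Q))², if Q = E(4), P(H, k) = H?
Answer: 86436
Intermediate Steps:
E(Y) = 2 + Y
Q = 6 (Q = 2 + 4 = 6)
j(W) = W² (j(W) = W*W = W²)
L = -330
(L + j(Q))² = (-330 + 6²)² = (-330 + 36)² = (-294)² = 86436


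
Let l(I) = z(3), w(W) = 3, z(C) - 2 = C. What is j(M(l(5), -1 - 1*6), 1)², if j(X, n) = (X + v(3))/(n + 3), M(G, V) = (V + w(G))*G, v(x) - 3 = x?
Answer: 49/4 ≈ 12.250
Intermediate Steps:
z(C) = 2 + C
v(x) = 3 + x
l(I) = 5 (l(I) = 2 + 3 = 5)
M(G, V) = G*(3 + V) (M(G, V) = (V + 3)*G = (3 + V)*G = G*(3 + V))
j(X, n) = (6 + X)/(3 + n) (j(X, n) = (X + (3 + 3))/(n + 3) = (X + 6)/(3 + n) = (6 + X)/(3 + n))
j(M(l(5), -1 - 1*6), 1)² = ((6 + 5*(3 + (-1 - 1*6)))/(3 + 1))² = ((6 + 5*(3 + (-1 - 6)))/4)² = ((6 + 5*(3 - 7))/4)² = ((6 + 5*(-4))/4)² = ((6 - 20)/4)² = ((¼)*(-14))² = (-7/2)² = 49/4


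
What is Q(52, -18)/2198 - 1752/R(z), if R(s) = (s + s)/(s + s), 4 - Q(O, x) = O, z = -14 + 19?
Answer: -1925472/1099 ≈ -1752.0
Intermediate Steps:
z = 5
Q(O, x) = 4 - O
R(s) = 1 (R(s) = (2*s)/((2*s)) = (2*s)*(1/(2*s)) = 1)
Q(52, -18)/2198 - 1752/R(z) = (4 - 1*52)/2198 - 1752/1 = (4 - 52)*(1/2198) - 1752*1 = -48*1/2198 - 1752 = -24/1099 - 1752 = -1925472/1099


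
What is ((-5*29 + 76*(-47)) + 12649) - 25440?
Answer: -16508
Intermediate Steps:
((-5*29 + 76*(-47)) + 12649) - 25440 = ((-145 - 3572) + 12649) - 25440 = (-3717 + 12649) - 25440 = 8932 - 25440 = -16508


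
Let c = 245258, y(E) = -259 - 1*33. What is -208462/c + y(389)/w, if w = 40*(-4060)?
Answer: -4222826683/4978737400 ≈ -0.84817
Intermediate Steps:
y(E) = -292 (y(E) = -259 - 33 = -292)
w = -162400
-208462/c + y(389)/w = -208462/245258 - 292/(-162400) = -208462*1/245258 - 292*(-1/162400) = -104231/122629 + 73/40600 = -4222826683/4978737400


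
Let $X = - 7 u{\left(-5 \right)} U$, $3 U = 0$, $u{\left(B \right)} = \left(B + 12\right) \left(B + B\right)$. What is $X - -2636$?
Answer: $2636$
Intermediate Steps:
$u{\left(B \right)} = 2 B \left(12 + B\right)$ ($u{\left(B \right)} = \left(12 + B\right) 2 B = 2 B \left(12 + B\right)$)
$U = 0$ ($U = \frac{1}{3} \cdot 0 = 0$)
$X = 0$ ($X = - 7 \cdot 2 \left(-5\right) \left(12 - 5\right) 0 = - 7 \cdot 2 \left(-5\right) 7 \cdot 0 = \left(-7\right) \left(-70\right) 0 = 490 \cdot 0 = 0$)
$X - -2636 = 0 - -2636 = 0 + 2636 = 2636$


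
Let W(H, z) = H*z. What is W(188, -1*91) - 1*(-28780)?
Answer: 11672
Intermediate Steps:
W(188, -1*91) - 1*(-28780) = 188*(-1*91) - 1*(-28780) = 188*(-91) + 28780 = -17108 + 28780 = 11672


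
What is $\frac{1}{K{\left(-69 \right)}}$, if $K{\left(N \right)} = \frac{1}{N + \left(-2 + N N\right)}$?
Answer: $4690$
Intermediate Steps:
$K{\left(N \right)} = \frac{1}{-2 + N + N^{2}}$ ($K{\left(N \right)} = \frac{1}{N + \left(-2 + N^{2}\right)} = \frac{1}{-2 + N + N^{2}}$)
$\frac{1}{K{\left(-69 \right)}} = \frac{1}{\frac{1}{-2 - 69 + \left(-69\right)^{2}}} = \frac{1}{\frac{1}{-2 - 69 + 4761}} = \frac{1}{\frac{1}{4690}} = 4690$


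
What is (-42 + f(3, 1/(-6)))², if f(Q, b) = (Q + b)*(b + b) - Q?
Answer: 683929/324 ≈ 2110.9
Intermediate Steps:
f(Q, b) = -Q + 2*b*(Q + b) (f(Q, b) = (Q + b)*(2*b) - Q = 2*b*(Q + b) - Q = -Q + 2*b*(Q + b))
(-42 + f(3, 1/(-6)))² = (-42 + (-1*3 + 2*(1/(-6))² + 2*3/(-6)))² = (-42 + (-3 + 2*(-⅙)² + 2*3*(-⅙)))² = (-42 + (-3 + 2*(1/36) - 1))² = (-42 + (-3 + 1/18 - 1))² = (-42 - 71/18)² = (-827/18)² = 683929/324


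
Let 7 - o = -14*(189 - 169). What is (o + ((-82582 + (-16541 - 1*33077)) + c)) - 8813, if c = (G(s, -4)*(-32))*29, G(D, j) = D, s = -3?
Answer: -137942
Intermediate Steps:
c = 2784 (c = -3*(-32)*29 = 96*29 = 2784)
o = 287 (o = 7 - (-14)*(189 - 169) = 7 - (-14)*20 = 7 - 1*(-280) = 7 + 280 = 287)
(o + ((-82582 + (-16541 - 1*33077)) + c)) - 8813 = (287 + ((-82582 + (-16541 - 1*33077)) + 2784)) - 8813 = (287 + ((-82582 + (-16541 - 33077)) + 2784)) - 8813 = (287 + ((-82582 - 49618) + 2784)) - 8813 = (287 + (-132200 + 2784)) - 8813 = (287 - 129416) - 8813 = -129129 - 8813 = -137942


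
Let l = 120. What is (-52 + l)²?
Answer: 4624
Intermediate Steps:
(-52 + l)² = (-52 + 120)² = 68² = 4624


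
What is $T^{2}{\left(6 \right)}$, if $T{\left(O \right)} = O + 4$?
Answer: $100$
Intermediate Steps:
$T{\left(O \right)} = 4 + O$
$T^{2}{\left(6 \right)} = \left(4 + 6\right)^{2} = 10^{2} = 100$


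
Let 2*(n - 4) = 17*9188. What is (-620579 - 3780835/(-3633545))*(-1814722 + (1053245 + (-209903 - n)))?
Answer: 473294960334437808/726709 ≈ 6.5129e+11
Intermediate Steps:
n = 78102 (n = 4 + (17*9188)/2 = 4 + (½)*156196 = 4 + 78098 = 78102)
(-620579 - 3780835/(-3633545))*(-1814722 + (1053245 + (-209903 - n))) = (-620579 - 3780835/(-3633545))*(-1814722 + (1053245 + (-209903 - 1*78102))) = (-620579 - 3780835*(-1/3633545))*(-1814722 + (1053245 + (-209903 - 78102))) = (-620579 + 756167/726709)*(-1814722 + (1053245 - 288005)) = -450979588344*(-1814722 + 765240)/726709 = -450979588344/726709*(-1049482) = 473294960334437808/726709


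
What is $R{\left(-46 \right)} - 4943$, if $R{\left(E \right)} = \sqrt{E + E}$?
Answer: $-4943 + 2 i \sqrt{23} \approx -4943.0 + 9.5917 i$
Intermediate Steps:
$R{\left(E \right)} = \sqrt{2} \sqrt{E}$ ($R{\left(E \right)} = \sqrt{2 E} = \sqrt{2} \sqrt{E}$)
$R{\left(-46 \right)} - 4943 = \sqrt{2} \sqrt{-46} - 4943 = \sqrt{2} i \sqrt{46} - 4943 = 2 i \sqrt{23} - 4943 = -4943 + 2 i \sqrt{23}$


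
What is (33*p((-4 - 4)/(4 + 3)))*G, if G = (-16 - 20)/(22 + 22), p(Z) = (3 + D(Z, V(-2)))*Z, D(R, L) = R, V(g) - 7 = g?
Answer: 2808/49 ≈ 57.306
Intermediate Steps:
V(g) = 7 + g
p(Z) = Z*(3 + Z) (p(Z) = (3 + Z)*Z = Z*(3 + Z))
G = -9/11 (G = -36/44 = -36*1/44 = -9/11 ≈ -0.81818)
(33*p((-4 - 4)/(4 + 3)))*G = (33*(((-4 - 4)/(4 + 3))*(3 + (-4 - 4)/(4 + 3))))*(-9/11) = (33*((-8/7)*(3 - 8/7)))*(-9/11) = (33*((-8*⅐)*(3 - 8*⅐)))*(-9/11) = (33*(-8*(3 - 8/7)/7))*(-9/11) = (33*(-8/7*13/7))*(-9/11) = (33*(-104/49))*(-9/11) = -3432/49*(-9/11) = 2808/49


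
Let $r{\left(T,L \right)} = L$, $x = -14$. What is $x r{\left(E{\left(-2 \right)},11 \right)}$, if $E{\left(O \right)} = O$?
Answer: $-154$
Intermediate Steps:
$x r{\left(E{\left(-2 \right)},11 \right)} = \left(-14\right) 11 = -154$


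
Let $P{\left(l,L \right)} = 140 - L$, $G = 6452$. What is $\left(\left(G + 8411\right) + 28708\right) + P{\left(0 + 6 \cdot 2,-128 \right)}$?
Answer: $43839$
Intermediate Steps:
$\left(\left(G + 8411\right) + 28708\right) + P{\left(0 + 6 \cdot 2,-128 \right)} = \left(\left(6452 + 8411\right) + 28708\right) + \left(140 - -128\right) = \left(14863 + 28708\right) + \left(140 + 128\right) = 43571 + 268 = 43839$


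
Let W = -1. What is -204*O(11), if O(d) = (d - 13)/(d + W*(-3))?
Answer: 204/7 ≈ 29.143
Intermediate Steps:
O(d) = (-13 + d)/(3 + d) (O(d) = (d - 13)/(d - 1*(-3)) = (-13 + d)/(d + 3) = (-13 + d)/(3 + d))
-204*O(11) = -204*(-13 + 11)/(3 + 11) = -204*(-2)/14 = -102*(-2)/7 = -204*(-⅐) = 204/7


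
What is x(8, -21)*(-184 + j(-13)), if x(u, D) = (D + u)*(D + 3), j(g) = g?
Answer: -46098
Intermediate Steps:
x(u, D) = (3 + D)*(D + u) (x(u, D) = (D + u)*(3 + D) = (3 + D)*(D + u))
x(8, -21)*(-184 + j(-13)) = ((-21)² + 3*(-21) + 3*8 - 21*8)*(-184 - 13) = (441 - 63 + 24 - 168)*(-197) = 234*(-197) = -46098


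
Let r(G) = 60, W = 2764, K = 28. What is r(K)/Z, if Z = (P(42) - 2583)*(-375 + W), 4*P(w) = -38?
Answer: -24/2477393 ≈ -9.6876e-6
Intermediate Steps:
P(w) = -19/2 (P(w) = (1/4)*(-38) = -19/2)
Z = -12386965/2 (Z = (-19/2 - 2583)*(-375 + 2764) = -5185/2*2389 = -12386965/2 ≈ -6.1935e+6)
r(K)/Z = 60/(-12386965/2) = 60*(-2/12386965) = -24/2477393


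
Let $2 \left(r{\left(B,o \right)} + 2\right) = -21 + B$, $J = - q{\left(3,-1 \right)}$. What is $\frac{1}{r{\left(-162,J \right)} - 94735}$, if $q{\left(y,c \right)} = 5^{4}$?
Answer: $- \frac{2}{189657} \approx -1.0545 \cdot 10^{-5}$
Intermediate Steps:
$q{\left(y,c \right)} = 625$
$J = -625$ ($J = \left(-1\right) 625 = -625$)
$r{\left(B,o \right)} = - \frac{25}{2} + \frac{B}{2}$ ($r{\left(B,o \right)} = -2 + \frac{-21 + B}{2} = -2 + \left(- \frac{21}{2} + \frac{B}{2}\right) = - \frac{25}{2} + \frac{B}{2}$)
$\frac{1}{r{\left(-162,J \right)} - 94735} = \frac{1}{\left(- \frac{25}{2} + \frac{1}{2} \left(-162\right)\right) - 94735} = \frac{1}{\left(- \frac{25}{2} - 81\right) - 94735} = \frac{1}{- \frac{187}{2} - 94735} = \frac{1}{- \frac{189657}{2}} = - \frac{2}{189657}$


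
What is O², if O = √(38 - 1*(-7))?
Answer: 45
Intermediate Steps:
O = 3*√5 (O = √(38 + 7) = √45 = 3*√5 ≈ 6.7082)
O² = (3*√5)² = 45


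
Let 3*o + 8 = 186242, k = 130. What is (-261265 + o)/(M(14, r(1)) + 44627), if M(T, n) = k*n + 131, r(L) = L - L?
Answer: -1433/322 ≈ -4.4503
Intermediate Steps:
r(L) = 0
o = 62078 (o = -8/3 + (1/3)*186242 = -8/3 + 186242/3 = 62078)
M(T, n) = 131 + 130*n (M(T, n) = 130*n + 131 = 131 + 130*n)
(-261265 + o)/(M(14, r(1)) + 44627) = (-261265 + 62078)/((131 + 130*0) + 44627) = -199187/((131 + 0) + 44627) = -199187/(131 + 44627) = -199187/44758 = -199187*1/44758 = -1433/322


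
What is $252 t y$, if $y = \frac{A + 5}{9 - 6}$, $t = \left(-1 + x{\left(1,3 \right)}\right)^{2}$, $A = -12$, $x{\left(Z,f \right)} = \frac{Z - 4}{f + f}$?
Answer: $-1323$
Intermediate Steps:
$x{\left(Z,f \right)} = \frac{-4 + Z}{2 f}$
$t = \frac{9}{4}$ ($t = \left(-1 + \frac{-4 + 1}{2 \cdot 3}\right)^{2} = \left(-1 + \frac{1}{2} \cdot \frac{1}{3} \left(-3\right)\right)^{2} = \left(-1 - \frac{1}{2}\right)^{2} = \left(- \frac{3}{2}\right)^{2} = \frac{9}{4} \approx 2.25$)
$y = - \frac{7}{3}$ ($y = \frac{-12 + 5}{9 - 6} = - \frac{7}{3} \approx -2.3333$)
$252 t y = 252 \cdot \frac{9}{4} \left(- \frac{7}{3}\right) = 567 \left(- \frac{7}{3}\right) = -1323$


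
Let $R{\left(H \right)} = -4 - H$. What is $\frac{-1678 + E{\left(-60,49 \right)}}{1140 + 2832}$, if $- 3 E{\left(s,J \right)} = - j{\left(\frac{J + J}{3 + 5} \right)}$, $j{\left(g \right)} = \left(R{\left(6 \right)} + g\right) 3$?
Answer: $- \frac{6703}{15888} \approx -0.42189$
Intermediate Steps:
$j{\left(g \right)} = -30 + 3 g$ ($j{\left(g \right)} = \left(\left(-4 - 6\right) + g\right) 3 = \left(-10 + g\right) 3 = -30 + 3 g$)
$E{\left(s,J \right)} = -10 + \frac{J}{4}$ ($E{\left(s,J \right)} = - \frac{\left(-1\right) \left(-30 + 3 \frac{J + J}{3 + 5}\right)}{3} = - \frac{\left(-1\right) \left(-30 + 3 \frac{2 J}{8}\right)}{3} = - \frac{\left(-1\right) \left(-30 + 3 \cdot 2 J \frac{1}{8}\right)}{3} = - \frac{\left(-1\right) \left(-30 + 3 \frac{J}{4}\right)}{3} = - \frac{\left(-1\right) \left(-30 + \frac{3 J}{4}\right)}{3} = - \frac{30 - \frac{3 J}{4}}{3} = -10 + \frac{J}{4}$)
$\frac{-1678 + E{\left(-60,49 \right)}}{1140 + 2832} = \frac{-1678 + \left(-10 + \frac{1}{4} \cdot 49\right)}{1140 + 2832} = \frac{-1678 + \left(-10 + \frac{49}{4}\right)}{3972} = \left(-1678 + \frac{9}{4}\right) \frac{1}{3972} = \left(- \frac{6703}{4}\right) \frac{1}{3972} = - \frac{6703}{15888}$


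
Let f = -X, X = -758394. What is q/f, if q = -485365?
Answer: -485365/758394 ≈ -0.63999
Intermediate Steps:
f = 758394 (f = -1*(-758394) = 758394)
q/f = -485365/758394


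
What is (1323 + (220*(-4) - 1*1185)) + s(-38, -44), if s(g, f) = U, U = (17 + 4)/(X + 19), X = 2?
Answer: -741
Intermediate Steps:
U = 1 (U = (17 + 4)/(2 + 19) = 21/21 = 21*(1/21) = 1)
s(g, f) = 1
(1323 + (220*(-4) - 1*1185)) + s(-38, -44) = (1323 + (220*(-4) - 1*1185)) + 1 = (1323 + (-880 - 1185)) + 1 = (1323 - 2065) + 1 = -742 + 1 = -741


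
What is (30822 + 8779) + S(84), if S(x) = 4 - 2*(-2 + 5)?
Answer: 39599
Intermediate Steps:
S(x) = -2 (S(x) = 4 - 2*3 = 4 - 6 = -2)
(30822 + 8779) + S(84) = (30822 + 8779) - 2 = 39601 - 2 = 39599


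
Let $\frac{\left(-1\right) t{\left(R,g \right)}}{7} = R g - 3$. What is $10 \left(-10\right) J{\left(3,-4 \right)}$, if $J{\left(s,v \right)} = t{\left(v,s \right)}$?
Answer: $-10500$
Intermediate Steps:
$t{\left(R,g \right)} = 21 - 7 R g$ ($t{\left(R,g \right)} = - 7 \left(R g - 3\right) = - 7 \left(-3 + R g\right) = 21 - 7 R g$)
$J{\left(s,v \right)} = 21 - 7 s v$ ($J{\left(s,v \right)} = 21 - 7 v s = 21 - 7 s v$)
$10 \left(-10\right) J{\left(3,-4 \right)} = 10 \left(-10\right) \left(21 - 21 \left(-4\right)\right) = - 100 \left(21 + 84\right) = \left(-100\right) 105 = -10500$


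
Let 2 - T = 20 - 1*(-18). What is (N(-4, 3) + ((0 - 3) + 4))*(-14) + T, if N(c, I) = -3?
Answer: -8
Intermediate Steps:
T = -36 (T = 2 - (20 - 1*(-18)) = 2 - (20 + 18) = 2 - 1*38 = 2 - 38 = -36)
(N(-4, 3) + ((0 - 3) + 4))*(-14) + T = (-3 + ((0 - 3) + 4))*(-14) - 36 = (-3 + (-3 + 4))*(-14) - 36 = (-3 + 1)*(-14) - 36 = -2*(-14) - 36 = 28 - 36 = -8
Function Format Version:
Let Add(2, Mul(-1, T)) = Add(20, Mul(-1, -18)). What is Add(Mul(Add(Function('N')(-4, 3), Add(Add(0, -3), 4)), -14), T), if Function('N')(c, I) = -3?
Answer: -8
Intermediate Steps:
T = -36 (T = Add(2, Mul(-1, Add(20, Mul(-1, -18)))) = Add(2, Mul(-1, Add(20, 18))) = Add(2, Mul(-1, 38)) = Add(2, -38) = -36)
Add(Mul(Add(Function('N')(-4, 3), Add(Add(0, -3), 4)), -14), T) = Add(Mul(Add(-3, Add(Add(0, -3), 4)), -14), -36) = Add(Mul(Add(-3, Add(-3, 4)), -14), -36) = Add(Mul(Add(-3, 1), -14), -36) = Add(Mul(-2, -14), -36) = Add(28, -36) = -8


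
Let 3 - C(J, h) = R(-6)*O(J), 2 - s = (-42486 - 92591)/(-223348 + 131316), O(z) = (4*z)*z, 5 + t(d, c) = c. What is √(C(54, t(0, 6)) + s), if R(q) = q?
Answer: √9262291117098/11504 ≈ 264.55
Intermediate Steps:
t(d, c) = -5 + c
O(z) = 4*z²
s = 48987/92032 (s = 2 - (-42486 - 92591)/(-223348 + 131316) = 2 - (-135077)/(-92032) = 2 - (-135077)*(-1)/92032 = 2 - 1*135077/92032 = 2 - 135077/92032 = 48987/92032 ≈ 0.53228)
C(J, h) = 3 + 24*J² (C(J, h) = 3 - (-6)*4*J² = 3 - (-24)*J² = 3 + 24*J²)
√(C(54, t(0, 6)) + s) = √((3 + 24*54²) + 48987/92032) = √((3 + 24*2916) + 48987/92032) = √((3 + 69984) + 48987/92032) = √(69987 + 48987/92032) = √(6441092571/92032) = √9262291117098/11504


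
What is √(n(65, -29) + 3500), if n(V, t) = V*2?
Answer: 11*√30 ≈ 60.250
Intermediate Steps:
n(V, t) = 2*V
√(n(65, -29) + 3500) = √(2*65 + 3500) = √(130 + 3500) = √3630 = 11*√30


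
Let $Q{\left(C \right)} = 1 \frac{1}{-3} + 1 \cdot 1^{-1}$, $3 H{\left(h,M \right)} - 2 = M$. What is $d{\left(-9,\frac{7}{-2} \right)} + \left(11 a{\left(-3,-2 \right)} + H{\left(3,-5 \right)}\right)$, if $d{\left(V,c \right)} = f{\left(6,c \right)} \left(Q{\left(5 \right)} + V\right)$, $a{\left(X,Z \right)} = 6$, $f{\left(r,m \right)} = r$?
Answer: $15$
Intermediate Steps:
$H{\left(h,M \right)} = \frac{2}{3} + \frac{M}{3}$
$Q{\left(C \right)} = \frac{2}{3}$ ($Q{\left(C \right)} = 1 \left(- \frac{1}{3}\right) + 1 \cdot 1 = - \frac{1}{3} + 1 = \frac{2}{3}$)
$d{\left(V,c \right)} = 4 + 6 V$ ($d{\left(V,c \right)} = 6 \left(\frac{2}{3} + V\right) = 4 + 6 V$)
$d{\left(-9,\frac{7}{-2} \right)} + \left(11 a{\left(-3,-2 \right)} + H{\left(3,-5 \right)}\right) = \left(4 + 6 \left(-9\right)\right) + \left(11 \cdot 6 + \left(\frac{2}{3} + \frac{1}{3} \left(-5\right)\right)\right) = \left(4 - 54\right) + \left(66 + \left(\frac{2}{3} - \frac{5}{3}\right)\right) = -50 + \left(66 - 1\right) = -50 + 65 = 15$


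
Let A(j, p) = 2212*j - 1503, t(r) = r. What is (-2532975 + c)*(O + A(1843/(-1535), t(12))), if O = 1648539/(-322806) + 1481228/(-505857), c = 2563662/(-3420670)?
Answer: 22852586122015761683672369724/2165178645638550025 ≈ 1.0555e+10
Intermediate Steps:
A(j, p) = -1503 + 2212*j
c = -1281831/1710335 (c = 2563662*(-1/3420670) = -1281831/1710335 ≈ -0.74946)
O = -39759826627/4948293174 (O = 1648539*(-1/322806) + 1481228*(-1/505857) = -549513/107602 - 1481228/505857 = -39759826627/4948293174 ≈ -8.0351)
(-2532975 + c)*(O + A(1843/(-1535), t(12))) = (-2532975 - 1281831/1710335)*(-39759826627/4948293174 + (-1503 + 2212*(1843/(-1535)))) = -4332237078456*(-39759826627/4948293174 + (-1503 + 2212*(1843*(-1/1535))))/1710335 = -4332237078456*(-39759826627/4948293174 + (-1503 + 2212*(-1843/1535)))/1710335 = -4332237078456*(-39759826627/4948293174 + (-1503 - 4076716/1535))/1710335 = -4332237078456*(-39759826627/4948293174 - 6383821/1535)/1710335 = -4332237078456/1710335*(-31650049212210299/7595630022090) = 22852586122015761683672369724/2165178645638550025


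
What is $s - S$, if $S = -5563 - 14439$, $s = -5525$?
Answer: $14477$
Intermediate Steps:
$S = -20002$ ($S = -5563 - 14439 = -20002$)
$s - S = -5525 - -20002 = -5525 + 20002 = 14477$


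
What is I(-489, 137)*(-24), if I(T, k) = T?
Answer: 11736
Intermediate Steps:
I(-489, 137)*(-24) = -489*(-24) = 11736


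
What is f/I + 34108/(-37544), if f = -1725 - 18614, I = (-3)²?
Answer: -190978597/84474 ≈ -2260.8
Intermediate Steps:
I = 9
f = -20339
f/I + 34108/(-37544) = -20339/9 + 34108/(-37544) = -20339*⅑ + 34108*(-1/37544) = -20339/9 - 8527/9386 = -190978597/84474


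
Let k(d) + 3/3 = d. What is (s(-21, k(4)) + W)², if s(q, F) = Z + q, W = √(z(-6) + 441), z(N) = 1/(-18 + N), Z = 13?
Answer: (96 - √63498)²/144 ≈ 168.97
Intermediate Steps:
k(d) = -1 + d
W = √63498/12 (W = √(1/(-18 - 6) + 441) = √(1/(-24) + 441) = √(-1/24 + 441) = √(10583/24) = √63498/12 ≈ 20.999)
s(q, F) = 13 + q
(s(-21, k(4)) + W)² = ((13 - 21) + √63498/12)² = (-8 + √63498/12)²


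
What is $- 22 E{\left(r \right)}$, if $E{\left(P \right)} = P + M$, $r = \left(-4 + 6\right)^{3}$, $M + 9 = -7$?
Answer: $176$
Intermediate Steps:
$M = -16$ ($M = -9 - 7 = -16$)
$r = 8$ ($r = 2^{3} = 8$)
$E{\left(P \right)} = -16 + P$ ($E{\left(P \right)} = P - 16 = -16 + P$)
$- 22 E{\left(r \right)} = - 22 \left(-16 + 8\right) = \left(-22\right) \left(-8\right) = 176$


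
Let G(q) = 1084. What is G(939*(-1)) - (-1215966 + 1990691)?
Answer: -773641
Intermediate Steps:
G(939*(-1)) - (-1215966 + 1990691) = 1084 - (-1215966 + 1990691) = 1084 - 1*774725 = 1084 - 774725 = -773641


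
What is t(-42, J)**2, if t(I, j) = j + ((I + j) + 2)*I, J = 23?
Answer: 543169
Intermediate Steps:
t(I, j) = j + I*(2 + I + j) (t(I, j) = j + (2 + I + j)*I = j + I*(2 + I + j))
t(-42, J)**2 = (23 + (-42)**2 + 2*(-42) - 42*23)**2 = (23 + 1764 - 84 - 966)**2 = 737**2 = 543169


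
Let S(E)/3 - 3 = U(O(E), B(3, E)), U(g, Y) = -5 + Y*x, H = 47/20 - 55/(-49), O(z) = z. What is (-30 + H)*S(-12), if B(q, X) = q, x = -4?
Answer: 77991/70 ≈ 1114.2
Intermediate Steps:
H = 3403/980 (H = 47*(1/20) - 55*(-1/49) = 47/20 + 55/49 = 3403/980 ≈ 3.4725)
U(g, Y) = -5 - 4*Y (U(g, Y) = -5 + Y*(-4) = -5 - 4*Y)
S(E) = -42 (S(E) = 9 + 3*(-5 - 4*3) = 9 + 3*(-5 - 12) = 9 + 3*(-17) = 9 - 51 = -42)
(-30 + H)*S(-12) = (-30 + 3403/980)*(-42) = -25997/980*(-42) = 77991/70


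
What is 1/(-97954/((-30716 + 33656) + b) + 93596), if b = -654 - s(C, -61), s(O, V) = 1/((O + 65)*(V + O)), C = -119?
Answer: 22219919/2078743425844 ≈ 1.0689e-5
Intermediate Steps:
s(O, V) = 1/((65 + O)*(O + V))
b = -6356881/9720 (b = -654 - 1/((-119)² + 65*(-119) + 65*(-61) - 119*(-61)) = -654 - 1/(14161 - 7735 - 3965 + 7259) = -654 - 1/9720 = -6356881/9720 ≈ -654.00)
1/(-97954/((-30716 + 33656) + b) + 93596) = 1/(-97954/((-30716 + 33656) - 6356881/9720) + 93596) = 1/(-97954/(2940 - 6356881/9720) + 93596) = 1/(-97954/22219919/9720 + 93596) = 1/(-97954*9720/22219919 + 93596) = 1/(-952112880/22219919 + 93596) = 1/(2078743425844/22219919) = 22219919/2078743425844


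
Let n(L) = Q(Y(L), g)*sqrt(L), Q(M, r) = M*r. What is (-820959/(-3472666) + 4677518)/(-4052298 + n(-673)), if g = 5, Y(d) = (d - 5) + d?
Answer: -32911667285359670103/28565852018877124457 + 109724562464361985*I*sqrt(673)/57131704037754248914 ≈ -1.1521 + 0.049824*I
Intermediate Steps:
Y(d) = -5 + 2*d (Y(d) = (-5 + d) + d = -5 + 2*d)
n(L) = sqrt(L)*(-25 + 10*L) (n(L) = ((-5 + 2*L)*5)*sqrt(L) = (-25 + 10*L)*sqrt(L) = sqrt(L)*(-25 + 10*L))
(-820959/(-3472666) + 4677518)/(-4052298 + n(-673)) = (-820959/(-3472666) + 4677518)/(-4052298 + sqrt(-673)*(-25 + 10*(-673))) = (-820959*(-1/3472666) + 4677518)/(-4052298 + (I*sqrt(673))*(-25 - 6730)) = (820959/3472666 + 4677518)/(-4052298 + (I*sqrt(673))*(-6755)) = 16243458543947/(3472666*(-4052298 - 6755*I*sqrt(673)))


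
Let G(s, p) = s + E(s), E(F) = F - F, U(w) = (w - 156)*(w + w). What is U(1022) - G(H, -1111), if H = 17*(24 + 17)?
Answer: 1769407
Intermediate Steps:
H = 697 (H = 17*41 = 697)
U(w) = 2*w*(-156 + w) (U(w) = (-156 + w)*(2*w) = 2*w*(-156 + w))
E(F) = 0
G(s, p) = s (G(s, p) = s + 0 = s)
U(1022) - G(H, -1111) = 2*1022*(-156 + 1022) - 1*697 = 2*1022*866 - 697 = 1770104 - 697 = 1769407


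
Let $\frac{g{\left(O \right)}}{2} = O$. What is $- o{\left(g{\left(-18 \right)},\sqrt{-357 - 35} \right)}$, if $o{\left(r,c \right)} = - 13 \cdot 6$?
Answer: $78$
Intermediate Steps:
$g{\left(O \right)} = 2 O$
$o{\left(r,c \right)} = -78$ ($o{\left(r,c \right)} = \left(-1\right) 78 = -78$)
$- o{\left(g{\left(-18 \right)},\sqrt{-357 - 35} \right)} = \left(-1\right) \left(-78\right) = 78$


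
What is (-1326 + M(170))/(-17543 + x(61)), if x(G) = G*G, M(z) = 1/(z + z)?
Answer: 450839/4699480 ≈ 0.095934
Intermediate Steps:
M(z) = 1/(2*z)
x(G) = G²
(-1326 + M(170))/(-17543 + x(61)) = (-1326 + (½)/170)/(-17543 + 61²) = (-1326 + (½)*(1/170))/(-17543 + 3721) = (-1326 + 1/340)/(-13822) = -450839/340*(-1/13822) = 450839/4699480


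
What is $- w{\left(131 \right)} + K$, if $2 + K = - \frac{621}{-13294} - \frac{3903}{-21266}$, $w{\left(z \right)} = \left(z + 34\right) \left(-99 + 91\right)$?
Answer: $\frac{4050838495}{3072937} \approx 1318.2$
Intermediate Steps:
$w{\left(z \right)} = -272 - 8 z$ ($w{\left(z \right)} = \left(34 + z\right) \left(-8\right) = -272 - 8 z$)
$K = - \frac{5438345}{3072937}$ ($K = -2 - \left(- \frac{3903}{21266} - \frac{27}{578}\right) = -2 - - \frac{707529}{3072937} = -2 + \left(\frac{27}{578} + \frac{3903}{21266}\right) = -2 + \frac{707529}{3072937} = - \frac{5438345}{3072937} \approx -1.7698$)
$- w{\left(131 \right)} + K = - (-272 - 1048) - \frac{5438345}{3072937} = \left(-1\right) \left(-1320\right) - \frac{5438345}{3072937} = 1320 - \frac{5438345}{3072937} = \frac{4050838495}{3072937}$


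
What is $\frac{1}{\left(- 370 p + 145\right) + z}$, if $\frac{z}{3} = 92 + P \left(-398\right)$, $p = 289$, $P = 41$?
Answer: $- \frac{1}{155463} \approx -6.4324 \cdot 10^{-6}$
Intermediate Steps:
$z = -48678$ ($z = 3 \left(92 + 41 \left(-398\right)\right) = 3 \left(92 - 16318\right) = 3 \left(-16226\right) = -48678$)
$\frac{1}{\left(- 370 p + 145\right) + z} = \frac{1}{\left(\left(-370\right) 289 + 145\right) - 48678} = \frac{1}{\left(-106930 + 145\right) - 48678} = \frac{1}{-106785 - 48678} = \frac{1}{-155463} = - \frac{1}{155463}$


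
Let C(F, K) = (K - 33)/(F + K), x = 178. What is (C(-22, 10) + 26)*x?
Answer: 29815/6 ≈ 4969.2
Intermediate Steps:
C(F, K) = (-33 + K)/(F + K)
(C(-22, 10) + 26)*x = ((-33 + 10)/(-22 + 10) + 26)*178 = (-23/(-12) + 26)*178 = (-1/12*(-23) + 26)*178 = (23/12 + 26)*178 = (335/12)*178 = 29815/6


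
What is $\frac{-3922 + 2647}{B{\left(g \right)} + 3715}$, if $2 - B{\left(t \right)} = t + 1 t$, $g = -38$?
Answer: $- \frac{1275}{3793} \approx -0.33615$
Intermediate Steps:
$B{\left(t \right)} = 2 - 2 t$ ($B{\left(t \right)} = 2 - \left(t + 1 t\right) = 2 - \left(t + t\right) = 2 - 2 t$)
$\frac{-3922 + 2647}{B{\left(g \right)} + 3715} = \frac{-3922 + 2647}{\left(2 - -76\right) + 3715} = - \frac{1275}{\left(2 + 76\right) + 3715} = - \frac{1275}{78 + 3715} = - \frac{1275}{3793}$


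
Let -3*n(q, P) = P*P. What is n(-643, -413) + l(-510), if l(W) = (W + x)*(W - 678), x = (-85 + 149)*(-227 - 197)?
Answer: 98359775/3 ≈ 3.2787e+7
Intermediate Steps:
n(q, P) = -P**2/3 (n(q, P) = -P*P/3 = -P**2/3)
x = -27136 (x = 64*(-424) = -27136)
l(W) = (-27136 + W)*(-678 + W) (l(W) = (W - 27136)*(W - 678) = (-27136 + W)*(-678 + W))
n(-643, -413) + l(-510) = -1/3*(-413)**2 + (18398208 + (-510)**2 - 27814*(-510)) = -1/3*170569 + (18398208 + 260100 + 14185140) = -170569/3 + 32843448 = 98359775/3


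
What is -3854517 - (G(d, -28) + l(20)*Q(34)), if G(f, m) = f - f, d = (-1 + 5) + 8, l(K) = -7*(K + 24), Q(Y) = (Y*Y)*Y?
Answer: 8251115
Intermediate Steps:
Q(Y) = Y**3 (Q(Y) = Y**2*Y = Y**3)
l(K) = -168 - 7*K (l(K) = -7*(24 + K) = -168 - 7*K)
d = 12 (d = 4 + 8 = 12)
G(f, m) = 0
-3854517 - (G(d, -28) + l(20)*Q(34)) = -3854517 - (0 + (-168 - 7*20)*34**3) = -3854517 - (0 + (-168 - 140)*39304) = -3854517 - (0 - 308*39304) = -3854517 - (0 - 12105632) = -3854517 - 1*(-12105632) = -3854517 + 12105632 = 8251115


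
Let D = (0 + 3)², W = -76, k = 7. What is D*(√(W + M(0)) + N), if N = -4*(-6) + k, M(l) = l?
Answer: 279 + 18*I*√19 ≈ 279.0 + 78.46*I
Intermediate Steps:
D = 9 (D = 3² = 9)
N = 31 (N = -4*(-6) + 7 = 24 + 7 = 31)
D*(√(W + M(0)) + N) = 9*(√(-76 + 0) + 31) = 9*(√(-76) + 31) = 9*(2*I*√19 + 31) = 9*(31 + 2*I*√19) = 279 + 18*I*√19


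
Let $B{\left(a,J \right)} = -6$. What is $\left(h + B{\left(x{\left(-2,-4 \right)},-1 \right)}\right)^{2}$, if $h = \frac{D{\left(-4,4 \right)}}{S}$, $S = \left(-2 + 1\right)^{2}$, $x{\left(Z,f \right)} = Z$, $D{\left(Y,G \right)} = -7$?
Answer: $169$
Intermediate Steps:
$S = 1$ ($S = \left(-1\right)^{2} = 1$)
$h = -7$ ($h = - \frac{7}{1} = \left(-7\right) 1 = -7$)
$\left(h + B{\left(x{\left(-2,-4 \right)},-1 \right)}\right)^{2} = \left(-7 - 6\right)^{2} = \left(-13\right)^{2} = 169$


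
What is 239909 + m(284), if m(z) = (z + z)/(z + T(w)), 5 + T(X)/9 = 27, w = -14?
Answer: 57818353/241 ≈ 2.3991e+5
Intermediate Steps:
T(X) = 198 (T(X) = -45 + 9*27 = -45 + 243 = 198)
m(z) = 2*z/(198 + z) (m(z) = (z + z)/(z + 198) = (2*z)/(198 + z) = 2*z/(198 + z))
239909 + m(284) = 239909 + 2*284/(198 + 284) = 239909 + 2*284/482 = 239909 + 2*284*(1/482) = 239909 + 284/241 = 57818353/241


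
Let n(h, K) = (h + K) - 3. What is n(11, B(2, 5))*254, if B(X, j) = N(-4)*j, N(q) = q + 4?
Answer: 2032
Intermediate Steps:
N(q) = 4 + q
B(X, j) = 0 (B(X, j) = (4 - 4)*j = 0*j = 0)
n(h, K) = -3 + K + h (n(h, K) = (K + h) - 3 = -3 + K + h)
n(11, B(2, 5))*254 = (-3 + 0 + 11)*254 = 8*254 = 2032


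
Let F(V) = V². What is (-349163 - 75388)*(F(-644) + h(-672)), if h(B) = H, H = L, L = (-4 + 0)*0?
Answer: -176076583536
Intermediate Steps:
L = 0 (L = -4*0 = 0)
H = 0
h(B) = 0
(-349163 - 75388)*(F(-644) + h(-672)) = (-349163 - 75388)*((-644)² + 0) = -424551*(414736 + 0) = -424551*414736 = -176076583536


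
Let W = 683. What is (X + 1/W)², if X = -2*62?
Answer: 7172565481/466489 ≈ 15376.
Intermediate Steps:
X = -124
(X + 1/W)² = (-124 + 1/683)² = (-84691/683)² = 7172565481/466489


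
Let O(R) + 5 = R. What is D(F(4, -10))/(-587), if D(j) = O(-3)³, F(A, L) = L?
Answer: 512/587 ≈ 0.87223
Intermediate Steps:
O(R) = -5 + R
D(j) = -512 (D(j) = (-5 - 3)³ = (-8)³ = -512)
D(F(4, -10))/(-587) = -512/(-587) = -512*(-1/587) = 512/587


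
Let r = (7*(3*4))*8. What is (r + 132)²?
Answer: 646416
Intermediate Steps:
r = 672 (r = (7*12)*8 = 84*8 = 672)
(r + 132)² = (672 + 132)² = 804² = 646416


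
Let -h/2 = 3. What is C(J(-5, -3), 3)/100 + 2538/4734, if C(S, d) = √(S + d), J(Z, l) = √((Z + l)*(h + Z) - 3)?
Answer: 141/263 + √(3 + √85)/100 ≈ 0.57108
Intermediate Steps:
h = -6 (h = -2*3 = -6)
J(Z, l) = √(-3 + (-6 + Z)*(Z + l)) (J(Z, l) = √((Z + l)*(-6 + Z) - 3) = √((-6 + Z)*(Z + l) - 3) = √(-3 + (-6 + Z)*(Z + l)))
C(J(-5, -3), 3)/100 + 2538/4734 = √(√(-3 + (-5)² - 6*(-5) - 6*(-3) - 5*(-3)) + 3)/100 + 2538/4734 = √(√(-3 + 25 + 30 + 18 + 15) + 3)*(1/100) + 2538*(1/4734) = √(√85 + 3)*(1/100) + 141/263 = √(3 + √85)*(1/100) + 141/263 = √(3 + √85)/100 + 141/263 = 141/263 + √(3 + √85)/100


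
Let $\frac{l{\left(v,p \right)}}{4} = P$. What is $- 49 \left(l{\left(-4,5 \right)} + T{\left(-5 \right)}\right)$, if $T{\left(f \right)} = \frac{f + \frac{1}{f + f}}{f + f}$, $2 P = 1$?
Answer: $- \frac{12299}{100} \approx -122.99$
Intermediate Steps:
$P = \frac{1}{2}$ ($P = \frac{1}{2} \cdot 1 = \frac{1}{2} \approx 0.5$)
$l{\left(v,p \right)} = 2$ ($l{\left(v,p \right)} = 4 \cdot \frac{1}{2} = 2$)
$T{\left(f \right)} = \frac{f + \frac{1}{2 f}}{2 f}$
$- 49 \left(l{\left(-4,5 \right)} + T{\left(-5 \right)}\right) = - 49 \left(2 + \left(\frac{1}{2} + \frac{1}{4 \cdot 25}\right)\right) = - 49 \left(2 + \left(\frac{1}{2} + \frac{1}{4} \cdot \frac{1}{25}\right)\right) = - 49 \left(2 + \left(\frac{1}{2} + \frac{1}{100}\right)\right) = - 49 \left(2 + \frac{51}{100}\right) = \left(-49\right) \frac{251}{100} = - \frac{12299}{100}$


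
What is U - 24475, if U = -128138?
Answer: -152613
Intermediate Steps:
U - 24475 = -128138 - 24475 = -152613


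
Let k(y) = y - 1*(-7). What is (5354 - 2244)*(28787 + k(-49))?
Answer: 89396950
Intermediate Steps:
k(y) = 7 + y (k(y) = y + 7 = 7 + y)
(5354 - 2244)*(28787 + k(-49)) = (5354 - 2244)*(28787 + (7 - 49)) = 3110*(28787 - 42) = 3110*28745 = 89396950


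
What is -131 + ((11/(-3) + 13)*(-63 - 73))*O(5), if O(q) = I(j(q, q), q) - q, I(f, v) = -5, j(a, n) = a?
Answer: 37687/3 ≈ 12562.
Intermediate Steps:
O(q) = -5 - q
-131 + ((11/(-3) + 13)*(-63 - 73))*O(5) = -131 + ((11/(-3) + 13)*(-63 - 73))*(-5 - 1*5) = -131 + ((11*(-1/3) + 13)*(-136))*(-5 - 5) = -131 + ((-11/3 + 13)*(-136))*(-10) = -131 + ((28/3)*(-136))*(-10) = -131 - 3808/3*(-10) = -131 + 38080/3 = 37687/3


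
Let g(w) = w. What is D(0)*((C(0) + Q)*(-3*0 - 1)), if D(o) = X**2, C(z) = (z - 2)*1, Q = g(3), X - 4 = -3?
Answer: -1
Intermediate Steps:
X = 1 (X = 4 - 3 = 1)
Q = 3
C(z) = -2 + z (C(z) = (-2 + z)*1 = -2 + z)
D(o) = 1 (D(o) = 1**2 = 1)
D(0)*((C(0) + Q)*(-3*0 - 1)) = 1*(((-2 + 0) + 3)*(-3*0 - 1)) = 1*((-2 + 3)*(0 - 1)) = 1*(1*(-1)) = 1*(-1) = -1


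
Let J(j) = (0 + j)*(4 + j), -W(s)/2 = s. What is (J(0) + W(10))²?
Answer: 400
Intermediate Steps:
W(s) = -2*s
J(j) = j*(4 + j)
(J(0) + W(10))² = (0*(4 + 0) - 2*10)² = (0*4 - 20)² = (0 - 20)² = (-20)² = 400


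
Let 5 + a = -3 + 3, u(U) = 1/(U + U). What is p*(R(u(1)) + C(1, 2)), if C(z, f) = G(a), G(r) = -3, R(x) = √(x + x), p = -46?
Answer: 92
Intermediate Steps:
u(U) = 1/(2*U)
R(x) = √2*√x (R(x) = √(2*x) = √2*√x)
a = -5 (a = -5 + (-3 + 3) = -5 + 0 = -5)
C(z, f) = -3
p*(R(u(1)) + C(1, 2)) = -46*(√2*√((½)/1) - 3) = -46*(√2*√((½)*1) - 3) = -46*(√2*√(½) - 3) = -46*(√2*(√2/2) - 3) = -46*(1 - 3) = -46*(-2) = 92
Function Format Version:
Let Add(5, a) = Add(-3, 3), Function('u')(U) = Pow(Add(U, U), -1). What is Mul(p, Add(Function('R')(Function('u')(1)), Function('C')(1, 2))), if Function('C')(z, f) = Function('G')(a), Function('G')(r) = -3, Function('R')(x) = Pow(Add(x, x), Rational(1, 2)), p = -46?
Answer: 92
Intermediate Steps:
Function('u')(U) = Mul(Rational(1, 2), Pow(U, -1)) (Function('u')(U) = Pow(Mul(2, U), -1) = Mul(Rational(1, 2), Pow(U, -1)))
Function('R')(x) = Mul(Pow(2, Rational(1, 2)), Pow(x, Rational(1, 2))) (Function('R')(x) = Pow(Mul(2, x), Rational(1, 2)) = Mul(Pow(2, Rational(1, 2)), Pow(x, Rational(1, 2))))
a = -5 (a = Add(-5, Add(-3, 3)) = Add(-5, 0) = -5)
Function('C')(z, f) = -3
Mul(p, Add(Function('R')(Function('u')(1)), Function('C')(1, 2))) = Mul(-46, Add(Mul(Pow(2, Rational(1, 2)), Pow(Mul(Rational(1, 2), Pow(1, -1)), Rational(1, 2))), -3)) = Mul(-46, Add(Mul(Pow(2, Rational(1, 2)), Pow(Mul(Rational(1, 2), 1), Rational(1, 2))), -3)) = Mul(-46, Add(Mul(Pow(2, Rational(1, 2)), Pow(Rational(1, 2), Rational(1, 2))), -3)) = Mul(-46, Add(Mul(Pow(2, Rational(1, 2)), Mul(Rational(1, 2), Pow(2, Rational(1, 2)))), -3)) = Mul(-46, Add(1, -3)) = Mul(-46, -2) = 92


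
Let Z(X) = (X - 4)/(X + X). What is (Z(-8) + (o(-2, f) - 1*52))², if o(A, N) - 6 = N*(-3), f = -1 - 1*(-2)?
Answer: 37249/16 ≈ 2328.1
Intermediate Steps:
f = 1 (f = -1 + 2 = 1)
o(A, N) = 6 - 3*N (o(A, N) = 6 + N*(-3) = 6 - 3*N)
Z(X) = (-4 + X)/(2*X) (Z(X) = (-4 + X)/((2*X)) = (-4 + X)*(1/(2*X)) = (-4 + X)/(2*X))
(Z(-8) + (o(-2, f) - 1*52))² = ((½)*(-4 - 8)/(-8) + ((6 - 3*1) - 1*52))² = ((½)*(-⅛)*(-12) + ((6 - 3) - 52))² = (¾ + (3 - 52))² = (¾ - 49)² = (-193/4)² = 37249/16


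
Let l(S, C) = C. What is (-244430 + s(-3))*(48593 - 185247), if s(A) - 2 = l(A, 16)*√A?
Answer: 33402063912 - 2186464*I*√3 ≈ 3.3402e+10 - 3.7871e+6*I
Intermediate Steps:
s(A) = 2 + 16*√A
(-244430 + s(-3))*(48593 - 185247) = (-244430 + (2 + 16*√(-3)))*(48593 - 185247) = (-244430 + (2 + 16*(I*√3)))*(-136654) = (-244430 + (2 + 16*I*√3))*(-136654) = (-244428 + 16*I*√3)*(-136654) = 33402063912 - 2186464*I*√3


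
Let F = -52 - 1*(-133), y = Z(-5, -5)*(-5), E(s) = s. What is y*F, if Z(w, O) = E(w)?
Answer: 2025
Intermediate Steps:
Z(w, O) = w
y = 25 (y = -5*(-5) = 25)
F = 81 (F = -52 + 133 = 81)
y*F = 25*81 = 2025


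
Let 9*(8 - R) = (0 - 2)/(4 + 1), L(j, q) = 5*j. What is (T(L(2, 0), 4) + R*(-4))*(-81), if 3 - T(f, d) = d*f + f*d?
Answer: 44217/5 ≈ 8843.4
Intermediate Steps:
T(f, d) = 3 - 2*d*f (T(f, d) = 3 - (d*f + f*d) = 3 - (d*f + d*f) = 3 - 2*d*f)
R = 362/45 (R = 8 - (0 - 2)/(9*(4 + 1)) = 8 - (-2)/(9*5) = 8 - ⅑*(-⅖) = 8 + 2/45 = 362/45 ≈ 8.0444)
(T(L(2, 0), 4) + R*(-4))*(-81) = ((3 - 2*4*5*2) + (362/45)*(-4))*(-81) = ((3 - 2*4*10) - 1448/45)*(-81) = ((3 - 80) - 1448/45)*(-81) = (-77 - 1448/45)*(-81) = -4913/45*(-81) = 44217/5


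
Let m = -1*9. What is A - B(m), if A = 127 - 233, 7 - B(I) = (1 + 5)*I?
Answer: -167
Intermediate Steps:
m = -9
B(I) = 7 - 6*I (B(I) = 7 - (1 + 5)*I = 7 - 6*I)
A = -106
A - B(m) = -106 - (7 - 6*(-9)) = -106 - (7 + 54) = -106 - 1*61 = -106 - 61 = -167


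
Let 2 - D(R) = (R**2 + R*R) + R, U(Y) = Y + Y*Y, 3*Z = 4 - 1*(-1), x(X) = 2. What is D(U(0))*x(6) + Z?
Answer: 17/3 ≈ 5.6667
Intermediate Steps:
Z = 5/3 (Z = (4 - 1*(-1))/3 = (4 + 1)/3 = (1/3)*5 = 5/3 ≈ 1.6667)
U(Y) = Y + Y**2
D(R) = 2 - R - 2*R**2 (D(R) = 2 - ((R**2 + R*R) + R) = 2 - ((R**2 + R**2) + R) = 2 - (2*R**2 + R) = 2 - (R + 2*R**2) = 2 + (-R - 2*R**2) = 2 - R - 2*R**2)
D(U(0))*x(6) + Z = (2 - 0*(1 + 0) - 2*(0*(1 + 0))**2)*2 + 5/3 = (2 - 0 - 2*(0*1)**2)*2 + 5/3 = (2 - 1*0 - 2*0**2)*2 + 5/3 = (2 + 0 - 2*0)*2 + 5/3 = (2 + 0 + 0)*2 + 5/3 = 2*2 + 5/3 = 4 + 5/3 = 17/3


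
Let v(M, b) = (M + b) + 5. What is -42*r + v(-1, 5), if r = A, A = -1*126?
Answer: 5301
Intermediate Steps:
A = -126
v(M, b) = 5 + M + b
r = -126
-42*r + v(-1, 5) = -42*(-126) + (5 - 1 + 5) = 5292 + 9 = 5301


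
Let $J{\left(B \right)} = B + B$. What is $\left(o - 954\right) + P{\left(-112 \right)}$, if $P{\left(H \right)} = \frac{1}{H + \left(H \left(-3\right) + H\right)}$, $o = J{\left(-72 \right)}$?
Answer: $- \frac{122975}{112} \approx -1098.0$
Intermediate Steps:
$J{\left(B \right)} = 2 B$
$o = -144$ ($o = 2 \left(-72\right) = -144$)
$P{\left(H \right)} = - \frac{1}{H}$ ($P{\left(H \right)} = \frac{1}{H + \left(- 3 H + H\right)} = \frac{1}{H - 2 H} = \frac{1}{\left(-1\right) H} = - \frac{1}{H}$)
$\left(o - 954\right) + P{\left(-112 \right)} = \left(-144 - 954\right) - \frac{1}{-112} = -1098 - - \frac{1}{112} = -1098 + \frac{1}{112} = - \frac{122975}{112}$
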